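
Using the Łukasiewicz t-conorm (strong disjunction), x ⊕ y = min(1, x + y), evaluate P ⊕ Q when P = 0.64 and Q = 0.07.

0.71

P ⊕ Q = min(1, 0.64 + 0.07) = min(1, 0.71) = 0.71
For comparison, the Gödel t-conorm max(x, y) would give 0.64.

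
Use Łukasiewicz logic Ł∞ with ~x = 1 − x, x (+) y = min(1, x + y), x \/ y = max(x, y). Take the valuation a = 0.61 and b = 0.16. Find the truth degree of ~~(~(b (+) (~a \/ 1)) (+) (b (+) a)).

0.77

~a = 1 − 0.61 = 0.39
~a \/ 1 = max(0.39, 1.00) = 1.00
b (+) (~a \/ 1) = min(1, 0.16 + 1.00) = min(1, 1.16) = 1.00
~(b (+) (~a \/ 1)) = 1 − 1.00 = 0.00
b (+) a = min(1, 0.16 + 0.61) = min(1, 0.77) = 0.77
~(b (+) (~a \/ 1)) (+) (b (+) a) = min(1, 0.00 + 0.77) = min(1, 0.77) = 0.77
~(~(b (+) (~a \/ 1)) (+) (b (+) a)) = 1 − 0.77 = 0.23
~~(~(b (+) (~a \/ 1)) (+) (b (+) a)) = 1 − 0.23 = 0.77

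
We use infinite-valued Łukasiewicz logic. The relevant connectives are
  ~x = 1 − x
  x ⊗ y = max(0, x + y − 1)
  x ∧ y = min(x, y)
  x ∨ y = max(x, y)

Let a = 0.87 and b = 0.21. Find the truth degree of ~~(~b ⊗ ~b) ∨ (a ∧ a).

0.87

~b = 1 − 0.21 = 0.79
~b ⊗ ~b = max(0, 0.79 + 0.79 − 1) = max(0, 0.58) = 0.58
~(~b ⊗ ~b) = 1 − 0.58 = 0.42
~~(~b ⊗ ~b) = 1 − 0.42 = 0.58
a ∧ a = min(0.87, 0.87) = 0.87
~~(~b ⊗ ~b) ∨ (a ∧ a) = max(0.58, 0.87) = 0.87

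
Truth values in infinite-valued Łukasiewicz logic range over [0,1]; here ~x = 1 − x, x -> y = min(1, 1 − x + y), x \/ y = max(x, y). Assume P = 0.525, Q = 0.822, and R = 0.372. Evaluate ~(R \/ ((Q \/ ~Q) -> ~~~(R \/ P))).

0.347

~Q = 1 − 0.822 = 0.178
Q \/ ~Q = max(0.822, 0.178) = 0.822
R \/ P = max(0.372, 0.525) = 0.525
~(R \/ P) = 1 − 0.525 = 0.475
~~(R \/ P) = 1 − 0.475 = 0.525
~~~(R \/ P) = 1 − 0.525 = 0.475
(Q \/ ~Q) -> ~~~(R \/ P) = min(1, 1 − 0.822 + 0.475) = min(1, 0.653) = 0.653
R \/ ((Q \/ ~Q) -> ~~~(R \/ P)) = max(0.372, 0.653) = 0.653
~(R \/ ((Q \/ ~Q) -> ~~~(R \/ P))) = 1 − 0.653 = 0.347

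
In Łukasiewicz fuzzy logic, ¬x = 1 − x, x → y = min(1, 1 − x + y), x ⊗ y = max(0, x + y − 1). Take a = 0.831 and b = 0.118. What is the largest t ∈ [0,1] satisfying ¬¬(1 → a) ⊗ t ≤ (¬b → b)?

0.405

1 → a = min(1, 1 − 1.000 + 0.831) = min(1, 0.831) = 0.831
¬(1 → a) = 1 − 0.831 = 0.169
¬¬(1 → a) = 1 − 0.169 = 0.831
So the left factor is ¬¬(1 → a) = 0.831.
¬b = 1 − 0.118 = 0.882
¬b → b = min(1, 1 − 0.882 + 0.118) = min(1, 0.236) = 0.236
So the right-hand bound is ¬b → b = 0.236.
The residuum of the Łukasiewicz t-norm gives the supremum: min(1, 1 − 0.831 + 0.236).
1 − 0.831 + 0.236 = 0.405, so t = min(1, 0.405) = 0.405.
Check: 0.831 ⊗ 0.405 = max(0, 0.236) = 0.236 ≤ 0.236.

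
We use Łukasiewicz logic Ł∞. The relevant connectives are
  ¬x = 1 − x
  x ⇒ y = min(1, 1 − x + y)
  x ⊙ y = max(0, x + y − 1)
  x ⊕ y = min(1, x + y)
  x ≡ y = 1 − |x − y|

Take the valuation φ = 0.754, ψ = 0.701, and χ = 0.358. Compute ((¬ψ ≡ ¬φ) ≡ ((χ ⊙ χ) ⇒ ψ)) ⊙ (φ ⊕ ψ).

¬ψ = 1 − 0.701 = 0.299
¬φ = 1 − 0.754 = 0.246
¬ψ ≡ ¬φ = 1 − |0.299 − 0.246| = 1 − 0.053 = 0.947
χ ⊙ χ = max(0, 0.358 + 0.358 − 1) = max(0, -0.284) = 0.000
(χ ⊙ χ) ⇒ ψ = min(1, 1 − 0.000 + 0.701) = min(1, 1.701) = 1.000
(¬ψ ≡ ¬φ) ≡ ((χ ⊙ χ) ⇒ ψ) = 1 − |0.947 − 1.000| = 1 − 0.053 = 0.947
φ ⊕ ψ = min(1, 0.754 + 0.701) = min(1, 1.455) = 1.000
((¬ψ ≡ ¬φ) ≡ ((χ ⊙ χ) ⇒ ψ)) ⊙ (φ ⊕ ψ) = max(0, 0.947 + 1.000 − 1) = max(0, 0.947) = 0.947

0.947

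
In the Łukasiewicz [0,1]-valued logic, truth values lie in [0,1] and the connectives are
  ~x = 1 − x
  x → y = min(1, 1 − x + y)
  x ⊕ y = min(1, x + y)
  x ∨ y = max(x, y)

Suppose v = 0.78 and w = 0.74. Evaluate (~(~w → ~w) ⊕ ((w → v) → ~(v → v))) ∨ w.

~w = 1 − 0.74 = 0.26
~w → ~w = min(1, 1 − 0.26 + 0.26) = min(1, 1.00) = 1.00
~(~w → ~w) = 1 − 1.00 = 0.00
w → v = min(1, 1 − 0.74 + 0.78) = min(1, 1.04) = 1.00
v → v = min(1, 1 − 0.78 + 0.78) = min(1, 1.00) = 1.00
~(v → v) = 1 − 1.00 = 0.00
(w → v) → ~(v → v) = min(1, 1 − 1.00 + 0.00) = min(1, 0.00) = 0.00
~(~w → ~w) ⊕ ((w → v) → ~(v → v)) = min(1, 0.00 + 0.00) = min(1, 0.00) = 0.00
(~(~w → ~w) ⊕ ((w → v) → ~(v → v))) ∨ w = max(0.00, 0.74) = 0.74

0.74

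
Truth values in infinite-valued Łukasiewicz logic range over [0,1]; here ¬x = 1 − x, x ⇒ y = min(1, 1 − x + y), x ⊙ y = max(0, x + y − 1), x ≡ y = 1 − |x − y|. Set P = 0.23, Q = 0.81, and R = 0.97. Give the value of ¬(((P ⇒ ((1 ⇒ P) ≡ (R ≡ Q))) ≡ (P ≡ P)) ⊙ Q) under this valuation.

0.19

1 ⇒ P = min(1, 1 − 1.00 + 0.23) = min(1, 0.23) = 0.23
R ≡ Q = 1 − |0.97 − 0.81| = 1 − 0.16 = 0.84
(1 ⇒ P) ≡ (R ≡ Q) = 1 − |0.23 − 0.84| = 1 − 0.61 = 0.39
P ⇒ ((1 ⇒ P) ≡ (R ≡ Q)) = min(1, 1 − 0.23 + 0.39) = min(1, 1.16) = 1.00
P ≡ P = 1 − |0.23 − 0.23| = 1 − 0.00 = 1.00
(P ⇒ ((1 ⇒ P) ≡ (R ≡ Q))) ≡ (P ≡ P) = 1 − |1.00 − 1.00| = 1 − 0.00 = 1.00
((P ⇒ ((1 ⇒ P) ≡ (R ≡ Q))) ≡ (P ≡ P)) ⊙ Q = max(0, 1.00 + 0.81 − 1) = max(0, 0.81) = 0.81
¬(((P ⇒ ((1 ⇒ P) ≡ (R ≡ Q))) ≡ (P ≡ P)) ⊙ Q) = 1 − 0.81 = 0.19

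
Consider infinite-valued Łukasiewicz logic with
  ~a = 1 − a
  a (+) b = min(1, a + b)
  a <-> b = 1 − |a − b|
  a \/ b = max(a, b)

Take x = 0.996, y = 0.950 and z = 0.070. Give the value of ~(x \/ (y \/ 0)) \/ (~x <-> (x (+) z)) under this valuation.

0.004

y \/ 0 = max(0.950, 0.000) = 0.950
x \/ (y \/ 0) = max(0.996, 0.950) = 0.996
~(x \/ (y \/ 0)) = 1 − 0.996 = 0.004
~x = 1 − 0.996 = 0.004
x (+) z = min(1, 0.996 + 0.070) = min(1, 1.066) = 1.000
~x <-> (x (+) z) = 1 − |0.004 − 1.000| = 1 − 0.996 = 0.004
~(x \/ (y \/ 0)) \/ (~x <-> (x (+) z)) = max(0.004, 0.004) = 0.004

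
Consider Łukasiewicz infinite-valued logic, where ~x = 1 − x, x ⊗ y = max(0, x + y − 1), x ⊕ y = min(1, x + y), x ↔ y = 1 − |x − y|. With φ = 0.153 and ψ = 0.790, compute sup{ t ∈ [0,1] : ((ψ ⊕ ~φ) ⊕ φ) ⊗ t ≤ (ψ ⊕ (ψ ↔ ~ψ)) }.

1.000

~φ = 1 − 0.153 = 0.847
ψ ⊕ ~φ = min(1, 0.790 + 0.847) = min(1, 1.637) = 1.000
(ψ ⊕ ~φ) ⊕ φ = min(1, 1.000 + 0.153) = min(1, 1.153) = 1.000
So the left factor is (ψ ⊕ ~φ) ⊕ φ = 1.000.
~ψ = 1 − 0.790 = 0.210
ψ ↔ ~ψ = 1 − |0.790 − 0.210| = 1 − 0.580 = 0.420
ψ ⊕ (ψ ↔ ~ψ) = min(1, 0.790 + 0.420) = min(1, 1.210) = 1.000
So the right-hand bound is ψ ⊕ (ψ ↔ ~ψ) = 1.000.
The residuum of the Łukasiewicz t-norm gives the supremum: min(1, 1 − 1.000 + 1.000).
1 − 1.000 + 1.000 = 1.000, so t = min(1, 1.000) = 1.000.
Check: 1.000 ⊗ 1.000 = max(0, 1.000) = 1.000 ≤ 1.000.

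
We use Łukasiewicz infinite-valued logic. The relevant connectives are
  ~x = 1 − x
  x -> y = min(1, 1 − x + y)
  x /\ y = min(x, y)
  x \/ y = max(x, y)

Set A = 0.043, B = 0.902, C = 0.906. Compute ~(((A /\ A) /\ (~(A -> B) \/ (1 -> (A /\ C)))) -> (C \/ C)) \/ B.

0.902

A /\ A = min(0.043, 0.043) = 0.043
A -> B = min(1, 1 − 0.043 + 0.902) = min(1, 1.859) = 1.000
~(A -> B) = 1 − 1.000 = 0.000
A /\ C = min(0.043, 0.906) = 0.043
1 -> (A /\ C) = min(1, 1 − 1.000 + 0.043) = min(1, 0.043) = 0.043
~(A -> B) \/ (1 -> (A /\ C)) = max(0.000, 0.043) = 0.043
(A /\ A) /\ (~(A -> B) \/ (1 -> (A /\ C))) = min(0.043, 0.043) = 0.043
C \/ C = max(0.906, 0.906) = 0.906
((A /\ A) /\ (~(A -> B) \/ (1 -> (A /\ C)))) -> (C \/ C) = min(1, 1 − 0.043 + 0.906) = min(1, 1.863) = 1.000
~(((A /\ A) /\ (~(A -> B) \/ (1 -> (A /\ C)))) -> (C \/ C)) = 1 − 1.000 = 0.000
~(((A /\ A) /\ (~(A -> B) \/ (1 -> (A /\ C)))) -> (C \/ C)) \/ B = max(0.000, 0.902) = 0.902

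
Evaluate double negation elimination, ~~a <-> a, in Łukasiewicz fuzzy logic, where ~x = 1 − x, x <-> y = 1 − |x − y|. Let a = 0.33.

1.00

~a = 1 − 0.33 = 0.67
~~a = 1 − 0.67 = 0.33
~~a <-> a = 1 − |0.33 − 0.33| = 1 − 0.00 = 1.00
(As expected: always 1 in Ł∞ since negation is involutive.)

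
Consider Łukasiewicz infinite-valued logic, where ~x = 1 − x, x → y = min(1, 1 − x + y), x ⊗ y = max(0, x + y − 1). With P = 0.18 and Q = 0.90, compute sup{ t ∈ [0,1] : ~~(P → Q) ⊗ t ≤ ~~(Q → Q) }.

1.00

P → Q = min(1, 1 − 0.18 + 0.90) = min(1, 1.72) = 1.00
~(P → Q) = 1 − 1.00 = 0.00
~~(P → Q) = 1 − 0.00 = 1.00
So the left factor is ~~(P → Q) = 1.00.
Q → Q = min(1, 1 − 0.90 + 0.90) = min(1, 1.00) = 1.00
~(Q → Q) = 1 − 1.00 = 0.00
~~(Q → Q) = 1 − 0.00 = 1.00
So the right-hand bound is ~~(Q → Q) = 1.00.
The residuum of the Łukasiewicz t-norm gives the supremum: min(1, 1 − 1.00 + 1.00).
1 − 1.00 + 1.00 = 1.00, so t = min(1, 1.00) = 1.00.
Check: 1.00 ⊗ 1.00 = max(0, 1.00) = 1.00 ≤ 1.00.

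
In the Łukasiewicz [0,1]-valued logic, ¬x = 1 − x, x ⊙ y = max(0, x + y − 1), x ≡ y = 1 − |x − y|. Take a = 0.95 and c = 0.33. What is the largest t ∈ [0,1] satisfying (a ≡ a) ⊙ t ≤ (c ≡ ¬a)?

0.72

a ≡ a = 1 − |0.95 − 0.95| = 1 − 0.00 = 1.00
So the left factor is a ≡ a = 1.00.
¬a = 1 − 0.95 = 0.05
c ≡ ¬a = 1 − |0.33 − 0.05| = 1 − 0.28 = 0.72
So the right-hand bound is c ≡ ¬a = 0.72.
The residuum of the Łukasiewicz t-norm gives the supremum: min(1, 1 − 1.00 + 0.72).
1 − 1.00 + 0.72 = 0.72, so t = min(1, 0.72) = 0.72.
Check: 1.00 ⊙ 0.72 = max(0, 0.72) = 0.72 ≤ 0.72.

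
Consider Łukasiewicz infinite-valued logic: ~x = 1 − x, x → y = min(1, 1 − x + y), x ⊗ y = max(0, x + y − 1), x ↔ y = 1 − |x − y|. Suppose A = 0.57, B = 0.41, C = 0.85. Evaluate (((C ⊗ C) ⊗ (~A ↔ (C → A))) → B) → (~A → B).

C ⊗ C = max(0, 0.85 + 0.85 − 1) = max(0, 0.70) = 0.70
~A = 1 − 0.57 = 0.43
C → A = min(1, 1 − 0.85 + 0.57) = min(1, 0.72) = 0.72
~A ↔ (C → A) = 1 − |0.43 − 0.72| = 1 − 0.29 = 0.71
(C ⊗ C) ⊗ (~A ↔ (C → A)) = max(0, 0.70 + 0.71 − 1) = max(0, 0.41) = 0.41
((C ⊗ C) ⊗ (~A ↔ (C → A))) → B = min(1, 1 − 0.41 + 0.41) = min(1, 1.00) = 1.00
~A → B = min(1, 1 − 0.43 + 0.41) = min(1, 0.98) = 0.98
(((C ⊗ C) ⊗ (~A ↔ (C → A))) → B) → (~A → B) = min(1, 1 − 1.00 + 0.98) = min(1, 0.98) = 0.98

0.98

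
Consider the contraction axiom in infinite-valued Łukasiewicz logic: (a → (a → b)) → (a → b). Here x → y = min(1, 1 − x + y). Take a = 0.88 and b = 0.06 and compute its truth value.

a → b = min(1, 1 − 0.88 + 0.06) = min(1, 0.18) = 0.18
a → (a → b) = min(1, 1 − 0.88 + 0.18) = min(1, 0.30) = 0.30
(a → (a → b)) → (a → b) = min(1, 1 − 0.30 + 0.18) = min(1, 0.88) = 0.88
(The value 0.88 < 1 shows this instance is not satisfied; fails in Ł∞ (the t-norm is not idempotent).)

0.88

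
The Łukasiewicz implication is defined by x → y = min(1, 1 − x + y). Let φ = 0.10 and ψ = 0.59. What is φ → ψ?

φ → ψ = min(1, 1 − 0.10 + 0.59) = min(1, 1.49) = 1.00
For comparison, the Gödel implication (1 if x ≤ y else y) would give 1.00.

1.00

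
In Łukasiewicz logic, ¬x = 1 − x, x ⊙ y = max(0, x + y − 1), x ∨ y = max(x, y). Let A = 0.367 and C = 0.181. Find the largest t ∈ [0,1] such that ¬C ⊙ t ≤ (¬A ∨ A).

¬C = 1 − 0.181 = 0.819
So the left factor is ¬C = 0.819.
¬A = 1 − 0.367 = 0.633
¬A ∨ A = max(0.633, 0.367) = 0.633
So the right-hand bound is ¬A ∨ A = 0.633.
The residuum of the Łukasiewicz t-norm gives the supremum: min(1, 1 − 0.819 + 0.633).
1 − 0.819 + 0.633 = 0.814, so t = min(1, 0.814) = 0.814.
Check: 0.819 ⊙ 0.814 = max(0, 0.633) = 0.633 ≤ 0.633.

0.814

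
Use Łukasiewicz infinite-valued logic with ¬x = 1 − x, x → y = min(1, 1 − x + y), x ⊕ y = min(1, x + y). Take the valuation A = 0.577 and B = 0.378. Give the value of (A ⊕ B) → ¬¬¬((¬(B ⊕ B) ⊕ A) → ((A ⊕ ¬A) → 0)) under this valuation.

0.866

A ⊕ B = min(1, 0.577 + 0.378) = min(1, 0.955) = 0.955
B ⊕ B = min(1, 0.378 + 0.378) = min(1, 0.756) = 0.756
¬(B ⊕ B) = 1 − 0.756 = 0.244
¬(B ⊕ B) ⊕ A = min(1, 0.244 + 0.577) = min(1, 0.821) = 0.821
¬A = 1 − 0.577 = 0.423
A ⊕ ¬A = min(1, 0.577 + 0.423) = min(1, 1.000) = 1.000
(A ⊕ ¬A) → 0 = min(1, 1 − 1.000 + 0.000) = min(1, 0.000) = 0.000
(¬(B ⊕ B) ⊕ A) → ((A ⊕ ¬A) → 0) = min(1, 1 − 0.821 + 0.000) = min(1, 0.179) = 0.179
¬((¬(B ⊕ B) ⊕ A) → ((A ⊕ ¬A) → 0)) = 1 − 0.179 = 0.821
¬¬((¬(B ⊕ B) ⊕ A) → ((A ⊕ ¬A) → 0)) = 1 − 0.821 = 0.179
¬¬¬((¬(B ⊕ B) ⊕ A) → ((A ⊕ ¬A) → 0)) = 1 − 0.179 = 0.821
(A ⊕ B) → ¬¬¬((¬(B ⊕ B) ⊕ A) → ((A ⊕ ¬A) → 0)) = min(1, 1 − 0.955 + 0.821) = min(1, 0.866) = 0.866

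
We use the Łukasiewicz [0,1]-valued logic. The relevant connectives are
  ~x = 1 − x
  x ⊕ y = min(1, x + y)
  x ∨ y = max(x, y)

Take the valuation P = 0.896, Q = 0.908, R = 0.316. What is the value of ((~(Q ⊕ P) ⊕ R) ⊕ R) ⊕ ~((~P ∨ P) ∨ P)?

Q ⊕ P = min(1, 0.908 + 0.896) = min(1, 1.804) = 1.000
~(Q ⊕ P) = 1 − 1.000 = 0.000
~(Q ⊕ P) ⊕ R = min(1, 0.000 + 0.316) = min(1, 0.316) = 0.316
(~(Q ⊕ P) ⊕ R) ⊕ R = min(1, 0.316 + 0.316) = min(1, 0.632) = 0.632
~P = 1 − 0.896 = 0.104
~P ∨ P = max(0.104, 0.896) = 0.896
(~P ∨ P) ∨ P = max(0.896, 0.896) = 0.896
~((~P ∨ P) ∨ P) = 1 − 0.896 = 0.104
((~(Q ⊕ P) ⊕ R) ⊕ R) ⊕ ~((~P ∨ P) ∨ P) = min(1, 0.632 + 0.104) = min(1, 0.736) = 0.736

0.736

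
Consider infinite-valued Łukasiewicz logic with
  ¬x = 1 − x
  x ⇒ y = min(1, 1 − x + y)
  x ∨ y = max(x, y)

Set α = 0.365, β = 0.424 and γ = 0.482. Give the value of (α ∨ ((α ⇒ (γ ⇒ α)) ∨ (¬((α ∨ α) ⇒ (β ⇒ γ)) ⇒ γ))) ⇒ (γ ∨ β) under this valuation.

0.482

γ ⇒ α = min(1, 1 − 0.482 + 0.365) = min(1, 0.883) = 0.883
α ⇒ (γ ⇒ α) = min(1, 1 − 0.365 + 0.883) = min(1, 1.518) = 1.000
α ∨ α = max(0.365, 0.365) = 0.365
β ⇒ γ = min(1, 1 − 0.424 + 0.482) = min(1, 1.058) = 1.000
(α ∨ α) ⇒ (β ⇒ γ) = min(1, 1 − 0.365 + 1.000) = min(1, 1.635) = 1.000
¬((α ∨ α) ⇒ (β ⇒ γ)) = 1 − 1.000 = 0.000
¬((α ∨ α) ⇒ (β ⇒ γ)) ⇒ γ = min(1, 1 − 0.000 + 0.482) = min(1, 1.482) = 1.000
(α ⇒ (γ ⇒ α)) ∨ (¬((α ∨ α) ⇒ (β ⇒ γ)) ⇒ γ) = max(1.000, 1.000) = 1.000
α ∨ ((α ⇒ (γ ⇒ α)) ∨ (¬((α ∨ α) ⇒ (β ⇒ γ)) ⇒ γ)) = max(0.365, 1.000) = 1.000
γ ∨ β = max(0.482, 0.424) = 0.482
(α ∨ ((α ⇒ (γ ⇒ α)) ∨ (¬((α ∨ α) ⇒ (β ⇒ γ)) ⇒ γ))) ⇒ (γ ∨ β) = min(1, 1 − 1.000 + 0.482) = min(1, 0.482) = 0.482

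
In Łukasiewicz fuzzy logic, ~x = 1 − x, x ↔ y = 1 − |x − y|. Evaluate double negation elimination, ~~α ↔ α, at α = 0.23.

1.00

~α = 1 − 0.23 = 0.77
~~α = 1 − 0.77 = 0.23
~~α ↔ α = 1 − |0.23 − 0.23| = 1 − 0.00 = 1.00
(As expected: always 1 in Ł∞ since negation is involutive.)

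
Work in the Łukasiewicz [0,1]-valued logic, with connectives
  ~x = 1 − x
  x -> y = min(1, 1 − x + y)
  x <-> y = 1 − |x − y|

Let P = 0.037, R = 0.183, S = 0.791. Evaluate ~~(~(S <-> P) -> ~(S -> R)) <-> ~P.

S <-> P = 1 − |0.791 − 0.037| = 1 − 0.754 = 0.246
~(S <-> P) = 1 − 0.246 = 0.754
S -> R = min(1, 1 − 0.791 + 0.183) = min(1, 0.392) = 0.392
~(S -> R) = 1 − 0.392 = 0.608
~(S <-> P) -> ~(S -> R) = min(1, 1 − 0.754 + 0.608) = min(1, 0.854) = 0.854
~(~(S <-> P) -> ~(S -> R)) = 1 − 0.854 = 0.146
~~(~(S <-> P) -> ~(S -> R)) = 1 − 0.146 = 0.854
~P = 1 − 0.037 = 0.963
~~(~(S <-> P) -> ~(S -> R)) <-> ~P = 1 − |0.854 − 0.963| = 1 − 0.109 = 0.891

0.891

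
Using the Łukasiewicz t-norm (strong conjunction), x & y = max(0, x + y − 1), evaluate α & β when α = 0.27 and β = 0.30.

α & β = max(0, 0.27 + 0.30 − 1) = max(0, -0.43) = 0.00
For comparison, the Gödel (minimum) t-norm min(x, y) would give 0.27.

0.00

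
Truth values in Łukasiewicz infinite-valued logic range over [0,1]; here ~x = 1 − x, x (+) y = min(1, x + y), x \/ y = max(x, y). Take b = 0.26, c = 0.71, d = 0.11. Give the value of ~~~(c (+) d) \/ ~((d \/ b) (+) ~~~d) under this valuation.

0.18

c (+) d = min(1, 0.71 + 0.11) = min(1, 0.82) = 0.82
~(c (+) d) = 1 − 0.82 = 0.18
~~(c (+) d) = 1 − 0.18 = 0.82
~~~(c (+) d) = 1 − 0.82 = 0.18
d \/ b = max(0.11, 0.26) = 0.26
~d = 1 − 0.11 = 0.89
~~d = 1 − 0.89 = 0.11
~~~d = 1 − 0.11 = 0.89
(d \/ b) (+) ~~~d = min(1, 0.26 + 0.89) = min(1, 1.15) = 1.00
~((d \/ b) (+) ~~~d) = 1 − 1.00 = 0.00
~~~(c (+) d) \/ ~((d \/ b) (+) ~~~d) = max(0.18, 0.00) = 0.18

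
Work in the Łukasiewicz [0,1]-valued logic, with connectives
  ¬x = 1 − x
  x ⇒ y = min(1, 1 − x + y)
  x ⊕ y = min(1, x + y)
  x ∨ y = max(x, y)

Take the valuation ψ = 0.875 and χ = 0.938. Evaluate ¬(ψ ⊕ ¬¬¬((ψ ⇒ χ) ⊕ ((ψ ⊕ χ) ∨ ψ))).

ψ ⇒ χ = min(1, 1 − 0.875 + 0.938) = min(1, 1.063) = 1.000
ψ ⊕ χ = min(1, 0.875 + 0.938) = min(1, 1.813) = 1.000
(ψ ⊕ χ) ∨ ψ = max(1.000, 0.875) = 1.000
(ψ ⇒ χ) ⊕ ((ψ ⊕ χ) ∨ ψ) = min(1, 1.000 + 1.000) = min(1, 2.000) = 1.000
¬((ψ ⇒ χ) ⊕ ((ψ ⊕ χ) ∨ ψ)) = 1 − 1.000 = 0.000
¬¬((ψ ⇒ χ) ⊕ ((ψ ⊕ χ) ∨ ψ)) = 1 − 0.000 = 1.000
¬¬¬((ψ ⇒ χ) ⊕ ((ψ ⊕ χ) ∨ ψ)) = 1 − 1.000 = 0.000
ψ ⊕ ¬¬¬((ψ ⇒ χ) ⊕ ((ψ ⊕ χ) ∨ ψ)) = min(1, 0.875 + 0.000) = min(1, 0.875) = 0.875
¬(ψ ⊕ ¬¬¬((ψ ⇒ χ) ⊕ ((ψ ⊕ χ) ∨ ψ))) = 1 − 0.875 = 0.125

0.125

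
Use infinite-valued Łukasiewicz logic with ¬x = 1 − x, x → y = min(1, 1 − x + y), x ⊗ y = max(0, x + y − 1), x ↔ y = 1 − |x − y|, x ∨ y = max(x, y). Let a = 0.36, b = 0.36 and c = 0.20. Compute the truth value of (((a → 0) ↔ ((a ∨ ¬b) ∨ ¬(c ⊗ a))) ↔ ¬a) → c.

0.20

a → 0 = min(1, 1 − 0.36 + 0.00) = min(1, 0.64) = 0.64
¬b = 1 − 0.36 = 0.64
a ∨ ¬b = max(0.36, 0.64) = 0.64
c ⊗ a = max(0, 0.20 + 0.36 − 1) = max(0, -0.44) = 0.00
¬(c ⊗ a) = 1 − 0.00 = 1.00
(a ∨ ¬b) ∨ ¬(c ⊗ a) = max(0.64, 1.00) = 1.00
(a → 0) ↔ ((a ∨ ¬b) ∨ ¬(c ⊗ a)) = 1 − |0.64 − 1.00| = 1 − 0.36 = 0.64
¬a = 1 − 0.36 = 0.64
((a → 0) ↔ ((a ∨ ¬b) ∨ ¬(c ⊗ a))) ↔ ¬a = 1 − |0.64 − 0.64| = 1 − 0.00 = 1.00
(((a → 0) ↔ ((a ∨ ¬b) ∨ ¬(c ⊗ a))) ↔ ¬a) → c = min(1, 1 − 1.00 + 0.20) = min(1, 0.20) = 0.20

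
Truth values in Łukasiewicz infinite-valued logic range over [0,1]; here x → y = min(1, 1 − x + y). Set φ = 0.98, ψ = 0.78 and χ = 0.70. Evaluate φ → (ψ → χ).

ψ → χ = min(1, 1 − 0.78 + 0.70) = min(1, 0.92) = 0.92
φ → (ψ → χ) = min(1, 1 − 0.98 + 0.92) = min(1, 0.94) = 0.94

0.94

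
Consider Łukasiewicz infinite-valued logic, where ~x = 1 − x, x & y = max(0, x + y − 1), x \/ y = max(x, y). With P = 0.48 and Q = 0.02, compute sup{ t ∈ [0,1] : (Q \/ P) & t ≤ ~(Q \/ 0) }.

1.00

Q \/ P = max(0.02, 0.48) = 0.48
So the left factor is Q \/ P = 0.48.
Q \/ 0 = max(0.02, 0.00) = 0.02
~(Q \/ 0) = 1 − 0.02 = 0.98
So the right-hand bound is ~(Q \/ 0) = 0.98.
The residuum of the Łukasiewicz t-norm gives the supremum: min(1, 1 − 0.48 + 0.98).
1 − 0.48 + 0.98 = 1.50, so t = min(1, 1.50) = 1.00.
Check: 0.48 & 1.00 = max(0, 0.48) = 0.48 ≤ 0.98.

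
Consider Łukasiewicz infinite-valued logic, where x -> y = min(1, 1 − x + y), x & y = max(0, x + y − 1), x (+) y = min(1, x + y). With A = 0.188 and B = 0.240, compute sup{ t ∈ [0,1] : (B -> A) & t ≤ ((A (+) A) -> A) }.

0.864

B -> A = min(1, 1 − 0.240 + 0.188) = min(1, 0.948) = 0.948
So the left factor is B -> A = 0.948.
A (+) A = min(1, 0.188 + 0.188) = min(1, 0.376) = 0.376
(A (+) A) -> A = min(1, 1 − 0.376 + 0.188) = min(1, 0.812) = 0.812
So the right-hand bound is (A (+) A) -> A = 0.812.
The residuum of the Łukasiewicz t-norm gives the supremum: min(1, 1 − 0.948 + 0.812).
1 − 0.948 + 0.812 = 0.864, so t = min(1, 0.864) = 0.864.
Check: 0.948 & 0.864 = max(0, 0.812) = 0.812 ≤ 0.812.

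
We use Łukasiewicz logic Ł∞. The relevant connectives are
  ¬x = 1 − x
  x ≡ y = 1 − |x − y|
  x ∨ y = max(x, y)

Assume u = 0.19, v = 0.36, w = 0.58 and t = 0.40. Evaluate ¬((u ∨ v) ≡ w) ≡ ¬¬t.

u ∨ v = max(0.19, 0.36) = 0.36
(u ∨ v) ≡ w = 1 − |0.36 − 0.58| = 1 − 0.22 = 0.78
¬((u ∨ v) ≡ w) = 1 − 0.78 = 0.22
¬t = 1 − 0.40 = 0.60
¬¬t = 1 − 0.60 = 0.40
¬((u ∨ v) ≡ w) ≡ ¬¬t = 1 − |0.22 − 0.40| = 1 − 0.18 = 0.82

0.82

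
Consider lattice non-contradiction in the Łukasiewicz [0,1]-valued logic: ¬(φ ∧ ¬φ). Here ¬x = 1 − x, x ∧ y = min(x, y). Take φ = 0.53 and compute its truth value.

0.53

¬φ = 1 − 0.53 = 0.47
φ ∧ ¬φ = min(0.53, 0.47) = 0.47
¬(φ ∧ ¬φ) = 1 − 0.47 = 0.53
(The value 0.53 < 1 shows this instance is not satisfied; not a Ł∞-tautology — its value is 1 − min(a, 1−a).)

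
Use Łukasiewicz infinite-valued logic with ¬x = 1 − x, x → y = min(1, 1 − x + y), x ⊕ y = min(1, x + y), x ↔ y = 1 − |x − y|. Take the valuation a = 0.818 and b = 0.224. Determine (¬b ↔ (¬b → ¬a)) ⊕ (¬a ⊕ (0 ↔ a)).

¬b = 1 − 0.224 = 0.776
¬a = 1 − 0.818 = 0.182
¬b → ¬a = min(1, 1 − 0.776 + 0.182) = min(1, 0.406) = 0.406
¬b ↔ (¬b → ¬a) = 1 − |0.776 − 0.406| = 1 − 0.370 = 0.630
0 ↔ a = 1 − |0.000 − 0.818| = 1 − 0.818 = 0.182
¬a ⊕ (0 ↔ a) = min(1, 0.182 + 0.182) = min(1, 0.364) = 0.364
(¬b ↔ (¬b → ¬a)) ⊕ (¬a ⊕ (0 ↔ a)) = min(1, 0.630 + 0.364) = min(1, 0.994) = 0.994

0.994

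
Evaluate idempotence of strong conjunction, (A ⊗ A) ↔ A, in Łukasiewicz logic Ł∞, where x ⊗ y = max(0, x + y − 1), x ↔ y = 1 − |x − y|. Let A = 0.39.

A ⊗ A = max(0, 0.39 + 0.39 − 1) = max(0, -0.22) = 0.00
(A ⊗ A) ↔ A = 1 − |0.00 − 0.39| = 1 − 0.39 = 0.61
(The value 0.61 < 1 shows this instance is not satisfied; fails in Ł∞ since a ⊗ a = max(0, 2a−1) ≠ a in general.)

0.61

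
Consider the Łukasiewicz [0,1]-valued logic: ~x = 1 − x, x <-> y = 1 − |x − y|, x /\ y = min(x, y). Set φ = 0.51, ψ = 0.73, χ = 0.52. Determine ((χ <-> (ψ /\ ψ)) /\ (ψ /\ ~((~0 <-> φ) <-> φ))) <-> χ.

0.48

ψ /\ ψ = min(0.73, 0.73) = 0.73
χ <-> (ψ /\ ψ) = 1 − |0.52 − 0.73| = 1 − 0.21 = 0.79
~0 = 1 − 0.00 = 1.00
~0 <-> φ = 1 − |1.00 − 0.51| = 1 − 0.49 = 0.51
(~0 <-> φ) <-> φ = 1 − |0.51 − 0.51| = 1 − 0.00 = 1.00
~((~0 <-> φ) <-> φ) = 1 − 1.00 = 0.00
ψ /\ ~((~0 <-> φ) <-> φ) = min(0.73, 0.00) = 0.00
(χ <-> (ψ /\ ψ)) /\ (ψ /\ ~((~0 <-> φ) <-> φ)) = min(0.79, 0.00) = 0.00
((χ <-> (ψ /\ ψ)) /\ (ψ /\ ~((~0 <-> φ) <-> φ))) <-> χ = 1 − |0.00 − 0.52| = 1 − 0.52 = 0.48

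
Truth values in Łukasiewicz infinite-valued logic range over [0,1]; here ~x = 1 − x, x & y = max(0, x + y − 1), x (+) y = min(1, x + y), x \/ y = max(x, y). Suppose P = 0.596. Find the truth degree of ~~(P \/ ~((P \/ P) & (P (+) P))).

0.596

P \/ P = max(0.596, 0.596) = 0.596
P (+) P = min(1, 0.596 + 0.596) = min(1, 1.192) = 1.000
(P \/ P) & (P (+) P) = max(0, 0.596 + 1.000 − 1) = max(0, 0.596) = 0.596
~((P \/ P) & (P (+) P)) = 1 − 0.596 = 0.404
P \/ ~((P \/ P) & (P (+) P)) = max(0.596, 0.404) = 0.596
~(P \/ ~((P \/ P) & (P (+) P))) = 1 − 0.596 = 0.404
~~(P \/ ~((P \/ P) & (P (+) P))) = 1 − 0.404 = 0.596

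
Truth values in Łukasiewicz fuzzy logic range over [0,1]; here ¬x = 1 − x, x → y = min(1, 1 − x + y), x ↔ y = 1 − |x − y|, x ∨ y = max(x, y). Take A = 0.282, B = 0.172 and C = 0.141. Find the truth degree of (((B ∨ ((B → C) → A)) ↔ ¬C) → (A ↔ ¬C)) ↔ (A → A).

B → C = min(1, 1 − 0.172 + 0.141) = min(1, 0.969) = 0.969
(B → C) → A = min(1, 1 − 0.969 + 0.282) = min(1, 0.313) = 0.313
B ∨ ((B → C) → A) = max(0.172, 0.313) = 0.313
¬C = 1 − 0.141 = 0.859
(B ∨ ((B → C) → A)) ↔ ¬C = 1 − |0.313 − 0.859| = 1 − 0.546 = 0.454
A ↔ ¬C = 1 − |0.282 − 0.859| = 1 − 0.577 = 0.423
((B ∨ ((B → C) → A)) ↔ ¬C) → (A ↔ ¬C) = min(1, 1 − 0.454 + 0.423) = min(1, 0.969) = 0.969
A → A = min(1, 1 − 0.282 + 0.282) = min(1, 1.000) = 1.000
(((B ∨ ((B → C) → A)) ↔ ¬C) → (A ↔ ¬C)) ↔ (A → A) = 1 − |0.969 − 1.000| = 1 − 0.031 = 0.969

0.969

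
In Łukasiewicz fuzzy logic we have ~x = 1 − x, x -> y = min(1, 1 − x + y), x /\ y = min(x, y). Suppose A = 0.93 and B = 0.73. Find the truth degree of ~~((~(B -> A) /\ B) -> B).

1.00

B -> A = min(1, 1 − 0.73 + 0.93) = min(1, 1.20) = 1.00
~(B -> A) = 1 − 1.00 = 0.00
~(B -> A) /\ B = min(0.00, 0.73) = 0.00
(~(B -> A) /\ B) -> B = min(1, 1 − 0.00 + 0.73) = min(1, 1.73) = 1.00
~((~(B -> A) /\ B) -> B) = 1 − 1.00 = 0.00
~~((~(B -> A) /\ B) -> B) = 1 − 0.00 = 1.00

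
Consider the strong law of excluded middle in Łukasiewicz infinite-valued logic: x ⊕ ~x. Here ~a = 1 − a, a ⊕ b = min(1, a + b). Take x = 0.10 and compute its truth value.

1.00

~x = 1 − 0.10 = 0.90
x ⊕ ~x = min(1, 0.10 + 0.90) = min(1, 1.00) = 1.00
(As expected: always 1 in Ł∞ since a ⊕ (1−a) = 1.)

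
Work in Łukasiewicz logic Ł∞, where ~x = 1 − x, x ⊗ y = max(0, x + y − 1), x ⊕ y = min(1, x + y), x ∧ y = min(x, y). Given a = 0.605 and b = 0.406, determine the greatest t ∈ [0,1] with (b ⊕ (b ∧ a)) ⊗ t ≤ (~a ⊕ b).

0.989

b ∧ a = min(0.406, 0.605) = 0.406
b ⊕ (b ∧ a) = min(1, 0.406 + 0.406) = min(1, 0.812) = 0.812
So the left factor is b ⊕ (b ∧ a) = 0.812.
~a = 1 − 0.605 = 0.395
~a ⊕ b = min(1, 0.395 + 0.406) = min(1, 0.801) = 0.801
So the right-hand bound is ~a ⊕ b = 0.801.
The residuum of the Łukasiewicz t-norm gives the supremum: min(1, 1 − 0.812 + 0.801).
1 − 0.812 + 0.801 = 0.989, so t = min(1, 0.989) = 0.989.
Check: 0.812 ⊗ 0.989 = max(0, 0.801) = 0.801 ≤ 0.801.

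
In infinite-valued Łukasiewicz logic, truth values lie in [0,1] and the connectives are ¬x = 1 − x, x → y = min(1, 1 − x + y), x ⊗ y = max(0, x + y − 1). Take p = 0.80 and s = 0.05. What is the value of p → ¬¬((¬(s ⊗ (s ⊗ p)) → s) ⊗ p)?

s ⊗ p = max(0, 0.05 + 0.80 − 1) = max(0, -0.15) = 0.00
s ⊗ (s ⊗ p) = max(0, 0.05 + 0.00 − 1) = max(0, -0.95) = 0.00
¬(s ⊗ (s ⊗ p)) = 1 − 0.00 = 1.00
¬(s ⊗ (s ⊗ p)) → s = min(1, 1 − 1.00 + 0.05) = min(1, 0.05) = 0.05
(¬(s ⊗ (s ⊗ p)) → s) ⊗ p = max(0, 0.05 + 0.80 − 1) = max(0, -0.15) = 0.00
¬((¬(s ⊗ (s ⊗ p)) → s) ⊗ p) = 1 − 0.00 = 1.00
¬¬((¬(s ⊗ (s ⊗ p)) → s) ⊗ p) = 1 − 1.00 = 0.00
p → ¬¬((¬(s ⊗ (s ⊗ p)) → s) ⊗ p) = min(1, 1 − 0.80 + 0.00) = min(1, 0.20) = 0.20

0.20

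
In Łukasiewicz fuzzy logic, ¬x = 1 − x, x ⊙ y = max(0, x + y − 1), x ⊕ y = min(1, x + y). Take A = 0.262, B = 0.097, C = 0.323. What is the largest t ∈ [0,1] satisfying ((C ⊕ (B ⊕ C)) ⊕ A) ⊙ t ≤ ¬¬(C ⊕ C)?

0.646

B ⊕ C = min(1, 0.097 + 0.323) = min(1, 0.420) = 0.420
C ⊕ (B ⊕ C) = min(1, 0.323 + 0.420) = min(1, 0.743) = 0.743
(C ⊕ (B ⊕ C)) ⊕ A = min(1, 0.743 + 0.262) = min(1, 1.005) = 1.000
So the left factor is (C ⊕ (B ⊕ C)) ⊕ A = 1.000.
C ⊕ C = min(1, 0.323 + 0.323) = min(1, 0.646) = 0.646
¬(C ⊕ C) = 1 − 0.646 = 0.354
¬¬(C ⊕ C) = 1 − 0.354 = 0.646
So the right-hand bound is ¬¬(C ⊕ C) = 0.646.
The residuum of the Łukasiewicz t-norm gives the supremum: min(1, 1 − 1.000 + 0.646).
1 − 1.000 + 0.646 = 0.646, so t = min(1, 0.646) = 0.646.
Check: 1.000 ⊙ 0.646 = max(0, 0.646) = 0.646 ≤ 0.646.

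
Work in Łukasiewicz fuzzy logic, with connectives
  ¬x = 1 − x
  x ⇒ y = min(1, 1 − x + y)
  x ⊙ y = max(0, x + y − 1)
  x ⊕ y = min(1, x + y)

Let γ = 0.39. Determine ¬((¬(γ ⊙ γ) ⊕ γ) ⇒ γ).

0.61

γ ⊙ γ = max(0, 0.39 + 0.39 − 1) = max(0, -0.22) = 0.00
¬(γ ⊙ γ) = 1 − 0.00 = 1.00
¬(γ ⊙ γ) ⊕ γ = min(1, 1.00 + 0.39) = min(1, 1.39) = 1.00
(¬(γ ⊙ γ) ⊕ γ) ⇒ γ = min(1, 1 − 1.00 + 0.39) = min(1, 0.39) = 0.39
¬((¬(γ ⊙ γ) ⊕ γ) ⇒ γ) = 1 − 0.39 = 0.61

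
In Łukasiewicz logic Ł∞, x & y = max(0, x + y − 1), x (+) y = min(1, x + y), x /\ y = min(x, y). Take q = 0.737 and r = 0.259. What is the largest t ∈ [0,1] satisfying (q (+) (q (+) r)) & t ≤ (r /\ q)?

0.259

q (+) r = min(1, 0.737 + 0.259) = min(1, 0.996) = 0.996
q (+) (q (+) r) = min(1, 0.737 + 0.996) = min(1, 1.733) = 1.000
So the left factor is q (+) (q (+) r) = 1.000.
r /\ q = min(0.259, 0.737) = 0.259
So the right-hand bound is r /\ q = 0.259.
The residuum of the Łukasiewicz t-norm gives the supremum: min(1, 1 − 1.000 + 0.259).
1 − 1.000 + 0.259 = 0.259, so t = min(1, 0.259) = 0.259.
Check: 1.000 & 0.259 = max(0, 0.259) = 0.259 ≤ 0.259.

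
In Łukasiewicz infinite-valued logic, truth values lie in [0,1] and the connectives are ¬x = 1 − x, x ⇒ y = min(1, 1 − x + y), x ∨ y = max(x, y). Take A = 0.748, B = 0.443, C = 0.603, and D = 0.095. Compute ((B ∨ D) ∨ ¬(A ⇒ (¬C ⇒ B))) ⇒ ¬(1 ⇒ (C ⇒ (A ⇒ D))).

B ∨ D = max(0.443, 0.095) = 0.443
¬C = 1 − 0.603 = 0.397
¬C ⇒ B = min(1, 1 − 0.397 + 0.443) = min(1, 1.046) = 1.000
A ⇒ (¬C ⇒ B) = min(1, 1 − 0.748 + 1.000) = min(1, 1.252) = 1.000
¬(A ⇒ (¬C ⇒ B)) = 1 − 1.000 = 0.000
(B ∨ D) ∨ ¬(A ⇒ (¬C ⇒ B)) = max(0.443, 0.000) = 0.443
A ⇒ D = min(1, 1 − 0.748 + 0.095) = min(1, 0.347) = 0.347
C ⇒ (A ⇒ D) = min(1, 1 − 0.603 + 0.347) = min(1, 0.744) = 0.744
1 ⇒ (C ⇒ (A ⇒ D)) = min(1, 1 − 1.000 + 0.744) = min(1, 0.744) = 0.744
¬(1 ⇒ (C ⇒ (A ⇒ D))) = 1 − 0.744 = 0.256
((B ∨ D) ∨ ¬(A ⇒ (¬C ⇒ B))) ⇒ ¬(1 ⇒ (C ⇒ (A ⇒ D))) = min(1, 1 − 0.443 + 0.256) = min(1, 0.813) = 0.813

0.813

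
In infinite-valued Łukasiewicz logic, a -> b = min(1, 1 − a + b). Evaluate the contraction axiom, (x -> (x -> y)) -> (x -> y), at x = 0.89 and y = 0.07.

0.89

x -> y = min(1, 1 − 0.89 + 0.07) = min(1, 0.18) = 0.18
x -> (x -> y) = min(1, 1 − 0.89 + 0.18) = min(1, 0.29) = 0.29
(x -> (x -> y)) -> (x -> y) = min(1, 1 − 0.29 + 0.18) = min(1, 0.89) = 0.89
(The value 0.89 < 1 shows this instance is not satisfied; fails in Ł∞ (the t-norm is not idempotent).)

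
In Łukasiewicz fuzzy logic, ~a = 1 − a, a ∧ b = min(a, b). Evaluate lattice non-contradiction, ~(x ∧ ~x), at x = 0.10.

~x = 1 − 0.10 = 0.90
x ∧ ~x = min(0.10, 0.90) = 0.10
~(x ∧ ~x) = 1 − 0.10 = 0.90
(The value 0.90 < 1 shows this instance is not satisfied; not a Ł∞-tautology — its value is 1 − min(a, 1−a).)

0.90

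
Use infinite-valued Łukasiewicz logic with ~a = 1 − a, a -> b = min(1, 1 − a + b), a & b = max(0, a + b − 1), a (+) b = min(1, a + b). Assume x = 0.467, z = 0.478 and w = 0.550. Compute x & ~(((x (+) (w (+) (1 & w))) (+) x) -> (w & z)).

0.439

1 & w = max(0, 1.000 + 0.550 − 1) = max(0, 0.550) = 0.550
w (+) (1 & w) = min(1, 0.550 + 0.550) = min(1, 1.100) = 1.000
x (+) (w (+) (1 & w)) = min(1, 0.467 + 1.000) = min(1, 1.467) = 1.000
(x (+) (w (+) (1 & w))) (+) x = min(1, 1.000 + 0.467) = min(1, 1.467) = 1.000
w & z = max(0, 0.550 + 0.478 − 1) = max(0, 0.028) = 0.028
((x (+) (w (+) (1 & w))) (+) x) -> (w & z) = min(1, 1 − 1.000 + 0.028) = min(1, 0.028) = 0.028
~(((x (+) (w (+) (1 & w))) (+) x) -> (w & z)) = 1 − 0.028 = 0.972
x & ~(((x (+) (w (+) (1 & w))) (+) x) -> (w & z)) = max(0, 0.467 + 0.972 − 1) = max(0, 0.439) = 0.439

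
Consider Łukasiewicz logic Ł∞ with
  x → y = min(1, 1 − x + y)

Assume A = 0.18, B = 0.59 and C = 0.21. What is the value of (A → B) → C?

0.21

A → B = min(1, 1 − 0.18 + 0.59) = min(1, 1.41) = 1.00
(A → B) → C = min(1, 1 − 1.00 + 0.21) = min(1, 0.21) = 0.21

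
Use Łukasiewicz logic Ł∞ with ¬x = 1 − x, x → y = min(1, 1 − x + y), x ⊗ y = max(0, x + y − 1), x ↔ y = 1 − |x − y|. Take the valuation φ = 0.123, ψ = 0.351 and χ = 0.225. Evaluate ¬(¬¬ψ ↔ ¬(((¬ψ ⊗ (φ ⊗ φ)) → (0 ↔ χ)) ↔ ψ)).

¬ψ = 1 − 0.351 = 0.649
¬¬ψ = 1 − 0.649 = 0.351
φ ⊗ φ = max(0, 0.123 + 0.123 − 1) = max(0, -0.754) = 0.000
¬ψ ⊗ (φ ⊗ φ) = max(0, 0.649 + 0.000 − 1) = max(0, -0.351) = 0.000
0 ↔ χ = 1 − |0.000 − 0.225| = 1 − 0.225 = 0.775
(¬ψ ⊗ (φ ⊗ φ)) → (0 ↔ χ) = min(1, 1 − 0.000 + 0.775) = min(1, 1.775) = 1.000
((¬ψ ⊗ (φ ⊗ φ)) → (0 ↔ χ)) ↔ ψ = 1 − |1.000 − 0.351| = 1 − 0.649 = 0.351
¬(((¬ψ ⊗ (φ ⊗ φ)) → (0 ↔ χ)) ↔ ψ) = 1 − 0.351 = 0.649
¬¬ψ ↔ ¬(((¬ψ ⊗ (φ ⊗ φ)) → (0 ↔ χ)) ↔ ψ) = 1 − |0.351 − 0.649| = 1 − 0.298 = 0.702
¬(¬¬ψ ↔ ¬(((¬ψ ⊗ (φ ⊗ φ)) → (0 ↔ χ)) ↔ ψ)) = 1 − 0.702 = 0.298

0.298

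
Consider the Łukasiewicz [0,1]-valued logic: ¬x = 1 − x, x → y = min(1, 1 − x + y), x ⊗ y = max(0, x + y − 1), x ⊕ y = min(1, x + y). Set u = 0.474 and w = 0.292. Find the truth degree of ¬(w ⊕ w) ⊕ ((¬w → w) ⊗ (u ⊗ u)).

w ⊕ w = min(1, 0.292 + 0.292) = min(1, 0.584) = 0.584
¬(w ⊕ w) = 1 − 0.584 = 0.416
¬w = 1 − 0.292 = 0.708
¬w → w = min(1, 1 − 0.708 + 0.292) = min(1, 0.584) = 0.584
u ⊗ u = max(0, 0.474 + 0.474 − 1) = max(0, -0.052) = 0.000
(¬w → w) ⊗ (u ⊗ u) = max(0, 0.584 + 0.000 − 1) = max(0, -0.416) = 0.000
¬(w ⊕ w) ⊕ ((¬w → w) ⊗ (u ⊗ u)) = min(1, 0.416 + 0.000) = min(1, 0.416) = 0.416

0.416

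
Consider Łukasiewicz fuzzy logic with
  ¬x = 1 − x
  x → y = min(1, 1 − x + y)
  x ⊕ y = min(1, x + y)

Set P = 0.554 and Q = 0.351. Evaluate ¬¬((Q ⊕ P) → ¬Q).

0.744

Q ⊕ P = min(1, 0.351 + 0.554) = min(1, 0.905) = 0.905
¬Q = 1 − 0.351 = 0.649
(Q ⊕ P) → ¬Q = min(1, 1 − 0.905 + 0.649) = min(1, 0.744) = 0.744
¬((Q ⊕ P) → ¬Q) = 1 − 0.744 = 0.256
¬¬((Q ⊕ P) → ¬Q) = 1 − 0.256 = 0.744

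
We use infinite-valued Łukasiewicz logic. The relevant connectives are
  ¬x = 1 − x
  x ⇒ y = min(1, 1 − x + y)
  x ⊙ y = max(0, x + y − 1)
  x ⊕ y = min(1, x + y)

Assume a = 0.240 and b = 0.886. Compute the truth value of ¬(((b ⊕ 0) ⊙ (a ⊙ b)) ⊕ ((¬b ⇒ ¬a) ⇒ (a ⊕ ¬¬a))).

b ⊕ 0 = min(1, 0.886 + 0.000) = min(1, 0.886) = 0.886
a ⊙ b = max(0, 0.240 + 0.886 − 1) = max(0, 0.126) = 0.126
(b ⊕ 0) ⊙ (a ⊙ b) = max(0, 0.886 + 0.126 − 1) = max(0, 0.012) = 0.012
¬b = 1 − 0.886 = 0.114
¬a = 1 − 0.240 = 0.760
¬b ⇒ ¬a = min(1, 1 − 0.114 + 0.760) = min(1, 1.646) = 1.000
¬¬a = 1 − 0.760 = 0.240
a ⊕ ¬¬a = min(1, 0.240 + 0.240) = min(1, 0.480) = 0.480
(¬b ⇒ ¬a) ⇒ (a ⊕ ¬¬a) = min(1, 1 − 1.000 + 0.480) = min(1, 0.480) = 0.480
((b ⊕ 0) ⊙ (a ⊙ b)) ⊕ ((¬b ⇒ ¬a) ⇒ (a ⊕ ¬¬a)) = min(1, 0.012 + 0.480) = min(1, 0.492) = 0.492
¬(((b ⊕ 0) ⊙ (a ⊙ b)) ⊕ ((¬b ⇒ ¬a) ⇒ (a ⊕ ¬¬a))) = 1 − 0.492 = 0.508

0.508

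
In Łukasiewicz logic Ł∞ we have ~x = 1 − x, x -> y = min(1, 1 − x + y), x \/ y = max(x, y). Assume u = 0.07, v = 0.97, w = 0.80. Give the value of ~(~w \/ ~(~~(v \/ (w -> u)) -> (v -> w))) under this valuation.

0.80

~w = 1 − 0.80 = 0.20
w -> u = min(1, 1 − 0.80 + 0.07) = min(1, 0.27) = 0.27
v \/ (w -> u) = max(0.97, 0.27) = 0.97
~(v \/ (w -> u)) = 1 − 0.97 = 0.03
~~(v \/ (w -> u)) = 1 − 0.03 = 0.97
v -> w = min(1, 1 − 0.97 + 0.80) = min(1, 0.83) = 0.83
~~(v \/ (w -> u)) -> (v -> w) = min(1, 1 − 0.97 + 0.83) = min(1, 0.86) = 0.86
~(~~(v \/ (w -> u)) -> (v -> w)) = 1 − 0.86 = 0.14
~w \/ ~(~~(v \/ (w -> u)) -> (v -> w)) = max(0.20, 0.14) = 0.20
~(~w \/ ~(~~(v \/ (w -> u)) -> (v -> w))) = 1 − 0.20 = 0.80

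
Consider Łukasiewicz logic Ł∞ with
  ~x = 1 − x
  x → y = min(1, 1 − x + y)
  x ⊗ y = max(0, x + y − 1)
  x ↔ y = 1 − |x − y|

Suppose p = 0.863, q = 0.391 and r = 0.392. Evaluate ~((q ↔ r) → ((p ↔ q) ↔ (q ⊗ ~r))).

0.527

q ↔ r = 1 − |0.391 − 0.392| = 1 − 0.001 = 0.999
p ↔ q = 1 − |0.863 − 0.391| = 1 − 0.472 = 0.528
~r = 1 − 0.392 = 0.608
q ⊗ ~r = max(0, 0.391 + 0.608 − 1) = max(0, -0.001) = 0.000
(p ↔ q) ↔ (q ⊗ ~r) = 1 − |0.528 − 0.000| = 1 − 0.528 = 0.472
(q ↔ r) → ((p ↔ q) ↔ (q ⊗ ~r)) = min(1, 1 − 0.999 + 0.472) = min(1, 0.473) = 0.473
~((q ↔ r) → ((p ↔ q) ↔ (q ⊗ ~r))) = 1 − 0.473 = 0.527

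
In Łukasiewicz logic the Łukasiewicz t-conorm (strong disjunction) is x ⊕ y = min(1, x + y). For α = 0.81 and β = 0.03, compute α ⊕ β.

0.84

α ⊕ β = min(1, 0.81 + 0.03) = min(1, 0.84) = 0.84
For comparison, the Gödel t-conorm max(x, y) would give 0.81.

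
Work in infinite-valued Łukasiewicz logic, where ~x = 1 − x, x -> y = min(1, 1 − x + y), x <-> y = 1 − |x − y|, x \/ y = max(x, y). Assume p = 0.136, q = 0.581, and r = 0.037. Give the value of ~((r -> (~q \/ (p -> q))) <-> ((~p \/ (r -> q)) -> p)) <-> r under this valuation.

~q = 1 − 0.581 = 0.419
p -> q = min(1, 1 − 0.136 + 0.581) = min(1, 1.445) = 1.000
~q \/ (p -> q) = max(0.419, 1.000) = 1.000
r -> (~q \/ (p -> q)) = min(1, 1 − 0.037 + 1.000) = min(1, 1.963) = 1.000
~p = 1 − 0.136 = 0.864
r -> q = min(1, 1 − 0.037 + 0.581) = min(1, 1.544) = 1.000
~p \/ (r -> q) = max(0.864, 1.000) = 1.000
(~p \/ (r -> q)) -> p = min(1, 1 − 1.000 + 0.136) = min(1, 0.136) = 0.136
(r -> (~q \/ (p -> q))) <-> ((~p \/ (r -> q)) -> p) = 1 − |1.000 − 0.136| = 1 − 0.864 = 0.136
~((r -> (~q \/ (p -> q))) <-> ((~p \/ (r -> q)) -> p)) = 1 − 0.136 = 0.864
~((r -> (~q \/ (p -> q))) <-> ((~p \/ (r -> q)) -> p)) <-> r = 1 − |0.864 − 0.037| = 1 − 0.827 = 0.173

0.173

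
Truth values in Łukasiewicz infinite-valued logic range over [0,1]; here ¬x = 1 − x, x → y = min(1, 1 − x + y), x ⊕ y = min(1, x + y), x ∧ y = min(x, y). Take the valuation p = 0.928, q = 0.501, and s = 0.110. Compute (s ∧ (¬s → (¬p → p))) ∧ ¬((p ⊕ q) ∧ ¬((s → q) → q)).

0.110

¬s = 1 − 0.110 = 0.890
¬p = 1 − 0.928 = 0.072
¬p → p = min(1, 1 − 0.072 + 0.928) = min(1, 1.856) = 1.000
¬s → (¬p → p) = min(1, 1 − 0.890 + 1.000) = min(1, 1.110) = 1.000
s ∧ (¬s → (¬p → p)) = min(0.110, 1.000) = 0.110
p ⊕ q = min(1, 0.928 + 0.501) = min(1, 1.429) = 1.000
s → q = min(1, 1 − 0.110 + 0.501) = min(1, 1.391) = 1.000
(s → q) → q = min(1, 1 − 1.000 + 0.501) = min(1, 0.501) = 0.501
¬((s → q) → q) = 1 − 0.501 = 0.499
(p ⊕ q) ∧ ¬((s → q) → q) = min(1.000, 0.499) = 0.499
¬((p ⊕ q) ∧ ¬((s → q) → q)) = 1 − 0.499 = 0.501
(s ∧ (¬s → (¬p → p))) ∧ ¬((p ⊕ q) ∧ ¬((s → q) → q)) = min(0.110, 0.501) = 0.110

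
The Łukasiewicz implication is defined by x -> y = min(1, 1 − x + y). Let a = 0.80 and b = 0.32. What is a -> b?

a -> b = min(1, 1 − 0.80 + 0.32) = min(1, 0.52) = 0.52
For comparison, the Gödel implication (1 if x ≤ y else y) would give 0.32.

0.52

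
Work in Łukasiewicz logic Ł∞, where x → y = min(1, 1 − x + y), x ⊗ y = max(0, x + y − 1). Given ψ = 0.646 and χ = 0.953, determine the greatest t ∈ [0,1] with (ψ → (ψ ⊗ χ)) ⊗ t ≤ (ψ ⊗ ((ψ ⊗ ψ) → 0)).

0.401

ψ ⊗ χ = max(0, 0.646 + 0.953 − 1) = max(0, 0.599) = 0.599
ψ → (ψ ⊗ χ) = min(1, 1 − 0.646 + 0.599) = min(1, 0.953) = 0.953
So the left factor is ψ → (ψ ⊗ χ) = 0.953.
ψ ⊗ ψ = max(0, 0.646 + 0.646 − 1) = max(0, 0.292) = 0.292
(ψ ⊗ ψ) → 0 = min(1, 1 − 0.292 + 0.000) = min(1, 0.708) = 0.708
ψ ⊗ ((ψ ⊗ ψ) → 0) = max(0, 0.646 + 0.708 − 1) = max(0, 0.354) = 0.354
So the right-hand bound is ψ ⊗ ((ψ ⊗ ψ) → 0) = 0.354.
The residuum of the Łukasiewicz t-norm gives the supremum: min(1, 1 − 0.953 + 0.354).
1 − 0.953 + 0.354 = 0.401, so t = min(1, 0.401) = 0.401.
Check: 0.953 ⊗ 0.401 = max(0, 0.354) = 0.354 ≤ 0.354.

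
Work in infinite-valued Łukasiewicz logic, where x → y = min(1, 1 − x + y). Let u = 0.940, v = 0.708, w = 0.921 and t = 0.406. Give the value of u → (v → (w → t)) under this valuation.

w → t = min(1, 1 − 0.921 + 0.406) = min(1, 0.485) = 0.485
v → (w → t) = min(1, 1 − 0.708 + 0.485) = min(1, 0.777) = 0.777
u → (v → (w → t)) = min(1, 1 − 0.940 + 0.777) = min(1, 0.837) = 0.837

0.837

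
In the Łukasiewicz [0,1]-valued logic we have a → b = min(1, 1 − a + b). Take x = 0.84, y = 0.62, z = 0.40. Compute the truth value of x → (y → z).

y → z = min(1, 1 − 0.62 + 0.40) = min(1, 0.78) = 0.78
x → (y → z) = min(1, 1 − 0.84 + 0.78) = min(1, 0.94) = 0.94

0.94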